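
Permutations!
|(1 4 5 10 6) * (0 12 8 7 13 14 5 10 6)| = 11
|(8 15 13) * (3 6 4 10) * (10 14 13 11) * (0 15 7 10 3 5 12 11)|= |(0 15)(3 6 4 14 13 8 7 10 5 12 11)|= 22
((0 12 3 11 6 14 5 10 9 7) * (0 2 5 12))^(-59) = (2 5 10 9 7)(3 11 6 14 12)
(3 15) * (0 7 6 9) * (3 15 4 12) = (15)(0 7 6 9)(3 4 12) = [7, 1, 2, 4, 12, 5, 9, 6, 8, 0, 10, 11, 3, 13, 14, 15]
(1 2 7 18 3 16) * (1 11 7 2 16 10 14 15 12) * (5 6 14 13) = [0, 16, 2, 10, 4, 6, 14, 18, 8, 9, 13, 7, 1, 5, 15, 12, 11, 17, 3] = (1 16 11 7 18 3 10 13 5 6 14 15 12)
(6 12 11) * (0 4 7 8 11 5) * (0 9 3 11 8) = (0 4 7)(3 11 6 12 5 9) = [4, 1, 2, 11, 7, 9, 12, 0, 8, 3, 10, 6, 5]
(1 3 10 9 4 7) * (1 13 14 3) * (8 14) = (3 10 9 4 7 13 8 14) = [0, 1, 2, 10, 7, 5, 6, 13, 14, 4, 9, 11, 12, 8, 3]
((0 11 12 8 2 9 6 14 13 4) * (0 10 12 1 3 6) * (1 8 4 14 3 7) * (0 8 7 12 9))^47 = (0 9 12 11 8 4 7 2 10 1)(3 6)(13 14)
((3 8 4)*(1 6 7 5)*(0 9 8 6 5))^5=((0 9 8 4 3 6 7)(1 5))^5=(0 6 4 9 7 3 8)(1 5)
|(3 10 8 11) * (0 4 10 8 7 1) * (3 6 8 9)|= 30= |(0 4 10 7 1)(3 9)(6 8 11)|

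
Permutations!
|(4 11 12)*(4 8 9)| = |(4 11 12 8 9)| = 5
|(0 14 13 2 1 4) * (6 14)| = |(0 6 14 13 2 1 4)| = 7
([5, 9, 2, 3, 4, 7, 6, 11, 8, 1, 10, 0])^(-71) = (0 5 7 11)(1 9)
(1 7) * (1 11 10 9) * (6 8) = (1 7 11 10 9)(6 8) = [0, 7, 2, 3, 4, 5, 8, 11, 6, 1, 9, 10]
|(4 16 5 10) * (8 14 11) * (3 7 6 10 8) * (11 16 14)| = |(3 7 6 10 4 14 16 5 8 11)| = 10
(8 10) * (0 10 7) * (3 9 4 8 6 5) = (0 10 6 5 3 9 4 8 7) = [10, 1, 2, 9, 8, 3, 5, 0, 7, 4, 6]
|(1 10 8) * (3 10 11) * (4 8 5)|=|(1 11 3 10 5 4 8)|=7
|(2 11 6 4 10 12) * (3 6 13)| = |(2 11 13 3 6 4 10 12)| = 8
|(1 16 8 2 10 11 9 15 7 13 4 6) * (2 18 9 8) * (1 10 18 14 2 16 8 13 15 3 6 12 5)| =14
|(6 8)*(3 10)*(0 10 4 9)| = 10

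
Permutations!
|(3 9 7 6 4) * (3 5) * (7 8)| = |(3 9 8 7 6 4 5)| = 7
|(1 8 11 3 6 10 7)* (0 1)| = 8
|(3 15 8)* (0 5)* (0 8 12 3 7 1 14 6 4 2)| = |(0 5 8 7 1 14 6 4 2)(3 15 12)| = 9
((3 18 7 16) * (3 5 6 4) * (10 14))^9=(3 7 5 4 18 16 6)(10 14)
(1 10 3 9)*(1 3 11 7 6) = (1 10 11 7 6)(3 9) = [0, 10, 2, 9, 4, 5, 1, 6, 8, 3, 11, 7]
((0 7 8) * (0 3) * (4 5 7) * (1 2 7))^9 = (0 4 5 1 2 7 8 3)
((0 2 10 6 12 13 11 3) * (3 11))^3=((0 2 10 6 12 13 3))^3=(0 6 3 10 13 2 12)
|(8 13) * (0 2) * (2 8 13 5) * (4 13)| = 4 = |(0 8 5 2)(4 13)|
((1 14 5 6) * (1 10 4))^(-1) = ((1 14 5 6 10 4))^(-1) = (1 4 10 6 5 14)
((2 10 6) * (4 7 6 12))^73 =(2 10 12 4 7 6)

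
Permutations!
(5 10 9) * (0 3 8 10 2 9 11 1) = (0 3 8 10 11 1)(2 9 5) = [3, 0, 9, 8, 4, 2, 6, 7, 10, 5, 11, 1]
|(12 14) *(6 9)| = 2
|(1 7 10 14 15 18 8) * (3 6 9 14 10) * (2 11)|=|(1 7 3 6 9 14 15 18 8)(2 11)|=18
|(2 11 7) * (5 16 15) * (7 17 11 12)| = 6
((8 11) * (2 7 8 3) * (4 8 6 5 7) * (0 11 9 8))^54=(0 4 2 3 11)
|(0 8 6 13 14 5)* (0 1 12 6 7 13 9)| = 10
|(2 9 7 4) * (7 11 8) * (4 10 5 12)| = 9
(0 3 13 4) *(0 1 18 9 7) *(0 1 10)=[3, 18, 2, 13, 10, 5, 6, 1, 8, 7, 0, 11, 12, 4, 14, 15, 16, 17, 9]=(0 3 13 4 10)(1 18 9 7)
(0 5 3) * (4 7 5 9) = [9, 1, 2, 0, 7, 3, 6, 5, 8, 4] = (0 9 4 7 5 3)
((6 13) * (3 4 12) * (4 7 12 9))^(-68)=((3 7 12)(4 9)(6 13))^(-68)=(13)(3 7 12)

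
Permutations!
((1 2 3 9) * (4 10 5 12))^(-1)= ((1 2 3 9)(4 10 5 12))^(-1)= (1 9 3 2)(4 12 5 10)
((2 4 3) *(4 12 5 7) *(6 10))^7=(2 12 5 7 4 3)(6 10)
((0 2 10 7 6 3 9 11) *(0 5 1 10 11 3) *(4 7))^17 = (0 6 7 4 10 1 5 11 2)(3 9)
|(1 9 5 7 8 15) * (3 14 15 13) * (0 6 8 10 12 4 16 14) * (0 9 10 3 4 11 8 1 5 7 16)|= 36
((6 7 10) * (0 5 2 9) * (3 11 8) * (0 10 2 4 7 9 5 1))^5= (0 1)(2 5 4 7)(3 8 11)(6 10 9)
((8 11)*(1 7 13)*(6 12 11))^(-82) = (1 13 7)(6 11)(8 12)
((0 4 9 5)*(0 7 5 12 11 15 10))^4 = ((0 4 9 12 11 15 10)(5 7))^4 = (0 11 4 15 9 10 12)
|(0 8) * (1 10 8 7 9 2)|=7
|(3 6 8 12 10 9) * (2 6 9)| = 10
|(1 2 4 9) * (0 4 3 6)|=7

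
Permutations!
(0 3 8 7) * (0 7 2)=(0 3 8 2)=[3, 1, 0, 8, 4, 5, 6, 7, 2]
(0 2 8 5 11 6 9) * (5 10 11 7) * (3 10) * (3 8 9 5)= (0 2 9)(3 10 11 6 5 7)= [2, 1, 9, 10, 4, 7, 5, 3, 8, 0, 11, 6]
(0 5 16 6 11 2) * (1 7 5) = [1, 7, 0, 3, 4, 16, 11, 5, 8, 9, 10, 2, 12, 13, 14, 15, 6] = (0 1 7 5 16 6 11 2)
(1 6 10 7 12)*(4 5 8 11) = (1 6 10 7 12)(4 5 8 11) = [0, 6, 2, 3, 5, 8, 10, 12, 11, 9, 7, 4, 1]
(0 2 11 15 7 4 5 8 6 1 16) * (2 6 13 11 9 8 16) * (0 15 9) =(0 6 1 2)(4 5 16 15 7)(8 13 11 9) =[6, 2, 0, 3, 5, 16, 1, 4, 13, 8, 10, 9, 12, 11, 14, 7, 15]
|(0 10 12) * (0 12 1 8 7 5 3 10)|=|(12)(1 8 7 5 3 10)|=6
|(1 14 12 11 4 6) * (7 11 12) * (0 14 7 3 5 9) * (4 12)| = 30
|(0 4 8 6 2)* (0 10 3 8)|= |(0 4)(2 10 3 8 6)|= 10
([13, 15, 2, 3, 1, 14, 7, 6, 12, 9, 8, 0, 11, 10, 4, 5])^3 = [8, 14, 2, 3, 5, 1, 7, 6, 0, 9, 11, 10, 13, 12, 15, 4]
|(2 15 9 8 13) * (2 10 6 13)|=12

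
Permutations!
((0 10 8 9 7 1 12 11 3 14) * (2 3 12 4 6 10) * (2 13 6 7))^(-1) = ((0 13 6 10 8 9 2 3 14)(1 4 7)(11 12))^(-1) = (0 14 3 2 9 8 10 6 13)(1 7 4)(11 12)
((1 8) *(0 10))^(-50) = (10)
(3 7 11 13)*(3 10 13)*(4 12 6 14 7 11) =(3 11)(4 12 6 14 7)(10 13) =[0, 1, 2, 11, 12, 5, 14, 4, 8, 9, 13, 3, 6, 10, 7]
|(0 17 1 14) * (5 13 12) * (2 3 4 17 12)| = 10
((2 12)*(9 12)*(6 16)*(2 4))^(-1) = ((2 9 12 4)(6 16))^(-1) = (2 4 12 9)(6 16)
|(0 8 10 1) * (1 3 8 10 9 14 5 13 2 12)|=11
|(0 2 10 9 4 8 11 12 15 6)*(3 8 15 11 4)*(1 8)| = 10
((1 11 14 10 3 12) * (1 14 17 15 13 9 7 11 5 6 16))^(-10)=(1 6)(3 14)(5 16)(7 17 13)(9 11 15)(10 12)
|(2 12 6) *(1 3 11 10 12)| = 7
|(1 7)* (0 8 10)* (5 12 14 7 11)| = |(0 8 10)(1 11 5 12 14 7)| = 6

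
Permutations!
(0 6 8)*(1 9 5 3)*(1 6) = [1, 9, 2, 6, 4, 3, 8, 7, 0, 5] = (0 1 9 5 3 6 8)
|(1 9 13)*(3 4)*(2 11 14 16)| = 12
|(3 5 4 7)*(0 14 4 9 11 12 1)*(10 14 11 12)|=|(0 11 10 14 4 7 3 5 9 12 1)|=11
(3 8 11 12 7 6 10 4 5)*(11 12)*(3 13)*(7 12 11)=(3 8 11 7 6 10 4 5 13)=[0, 1, 2, 8, 5, 13, 10, 6, 11, 9, 4, 7, 12, 3]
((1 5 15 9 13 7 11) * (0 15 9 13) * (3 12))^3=((0 15 13 7 11 1 5 9)(3 12))^3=(0 7 5 15 11 9 13 1)(3 12)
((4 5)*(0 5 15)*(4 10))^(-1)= ((0 5 10 4 15))^(-1)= (0 15 4 10 5)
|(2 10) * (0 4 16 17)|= |(0 4 16 17)(2 10)|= 4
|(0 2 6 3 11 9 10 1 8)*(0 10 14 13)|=|(0 2 6 3 11 9 14 13)(1 8 10)|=24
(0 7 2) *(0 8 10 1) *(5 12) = (0 7 2 8 10 1)(5 12) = [7, 0, 8, 3, 4, 12, 6, 2, 10, 9, 1, 11, 5]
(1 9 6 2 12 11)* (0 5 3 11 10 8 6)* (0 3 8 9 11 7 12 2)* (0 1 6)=[5, 11, 2, 7, 4, 8, 1, 12, 0, 3, 9, 6, 10]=(0 5 8)(1 11 6)(3 7 12 10 9)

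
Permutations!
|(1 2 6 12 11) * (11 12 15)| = |(1 2 6 15 11)| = 5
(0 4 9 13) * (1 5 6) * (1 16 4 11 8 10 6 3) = [11, 5, 2, 1, 9, 3, 16, 7, 10, 13, 6, 8, 12, 0, 14, 15, 4] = (0 11 8 10 6 16 4 9 13)(1 5 3)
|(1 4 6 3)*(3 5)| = 5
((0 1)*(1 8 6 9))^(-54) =(0 8 6 9 1)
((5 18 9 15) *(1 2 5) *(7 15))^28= (18)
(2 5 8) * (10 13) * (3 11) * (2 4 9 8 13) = (2 5 13 10)(3 11)(4 9 8) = [0, 1, 5, 11, 9, 13, 6, 7, 4, 8, 2, 3, 12, 10]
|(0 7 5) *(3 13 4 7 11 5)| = |(0 11 5)(3 13 4 7)| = 12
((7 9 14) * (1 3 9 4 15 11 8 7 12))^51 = (1 3 9 14 12)(4 15 11 8 7)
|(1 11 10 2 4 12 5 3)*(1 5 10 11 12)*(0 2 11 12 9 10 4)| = 6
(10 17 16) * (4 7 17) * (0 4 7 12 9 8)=(0 4 12 9 8)(7 17 16 10)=[4, 1, 2, 3, 12, 5, 6, 17, 0, 8, 7, 11, 9, 13, 14, 15, 10, 16]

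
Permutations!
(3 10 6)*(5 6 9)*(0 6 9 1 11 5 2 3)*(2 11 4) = (0 6)(1 4 2 3 10)(5 9 11) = [6, 4, 3, 10, 2, 9, 0, 7, 8, 11, 1, 5]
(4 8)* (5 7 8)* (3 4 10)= (3 4 5 7 8 10)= [0, 1, 2, 4, 5, 7, 6, 8, 10, 9, 3]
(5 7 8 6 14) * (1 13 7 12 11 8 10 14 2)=(1 13 7 10 14 5 12 11 8 6 2)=[0, 13, 1, 3, 4, 12, 2, 10, 6, 9, 14, 8, 11, 7, 5]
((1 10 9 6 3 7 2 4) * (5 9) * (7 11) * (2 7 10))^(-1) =((1 2 4)(3 11 10 5 9 6))^(-1) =(1 4 2)(3 6 9 5 10 11)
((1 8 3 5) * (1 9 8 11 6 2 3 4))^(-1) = ((1 11 6 2 3 5 9 8 4))^(-1) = (1 4 8 9 5 3 2 6 11)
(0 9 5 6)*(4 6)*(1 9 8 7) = (0 8 7 1 9 5 4 6) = [8, 9, 2, 3, 6, 4, 0, 1, 7, 5]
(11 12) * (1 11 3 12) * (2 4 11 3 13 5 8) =[0, 3, 4, 12, 11, 8, 6, 7, 2, 9, 10, 1, 13, 5] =(1 3 12 13 5 8 2 4 11)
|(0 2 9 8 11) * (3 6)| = 10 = |(0 2 9 8 11)(3 6)|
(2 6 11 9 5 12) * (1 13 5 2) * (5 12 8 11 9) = (1 13 12)(2 6 9)(5 8 11) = [0, 13, 6, 3, 4, 8, 9, 7, 11, 2, 10, 5, 1, 12]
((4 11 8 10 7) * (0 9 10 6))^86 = (0 8 4 10)(6 11 7 9)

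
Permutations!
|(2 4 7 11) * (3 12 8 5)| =4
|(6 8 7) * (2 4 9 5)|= |(2 4 9 5)(6 8 7)|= 12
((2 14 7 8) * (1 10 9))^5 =((1 10 9)(2 14 7 8))^5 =(1 9 10)(2 14 7 8)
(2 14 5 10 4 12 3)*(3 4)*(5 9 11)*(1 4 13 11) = (1 4 12 13 11 5 10 3 2 14 9) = [0, 4, 14, 2, 12, 10, 6, 7, 8, 1, 3, 5, 13, 11, 9]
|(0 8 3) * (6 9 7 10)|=12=|(0 8 3)(6 9 7 10)|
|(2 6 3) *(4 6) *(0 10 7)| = 12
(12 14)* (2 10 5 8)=(2 10 5 8)(12 14)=[0, 1, 10, 3, 4, 8, 6, 7, 2, 9, 5, 11, 14, 13, 12]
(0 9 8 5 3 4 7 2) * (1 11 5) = (0 9 8 1 11 5 3 4 7 2) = [9, 11, 0, 4, 7, 3, 6, 2, 1, 8, 10, 5]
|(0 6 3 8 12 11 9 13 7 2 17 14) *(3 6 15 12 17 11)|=|(0 15 12 3 8 17 14)(2 11 9 13 7)|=35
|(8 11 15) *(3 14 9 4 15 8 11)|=|(3 14 9 4 15 11 8)|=7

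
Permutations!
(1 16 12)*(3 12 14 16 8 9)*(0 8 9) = (0 8)(1 9 3 12)(14 16) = [8, 9, 2, 12, 4, 5, 6, 7, 0, 3, 10, 11, 1, 13, 16, 15, 14]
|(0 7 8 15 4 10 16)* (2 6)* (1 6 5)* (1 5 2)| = 14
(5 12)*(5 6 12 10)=(5 10)(6 12)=[0, 1, 2, 3, 4, 10, 12, 7, 8, 9, 5, 11, 6]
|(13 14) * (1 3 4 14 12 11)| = 7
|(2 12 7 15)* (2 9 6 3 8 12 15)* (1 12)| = |(1 12 7 2 15 9 6 3 8)| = 9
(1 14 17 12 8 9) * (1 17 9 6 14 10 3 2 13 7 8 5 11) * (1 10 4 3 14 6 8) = (1 4 3 2 13 7)(5 11 10 14 9 17 12) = [0, 4, 13, 2, 3, 11, 6, 1, 8, 17, 14, 10, 5, 7, 9, 15, 16, 12]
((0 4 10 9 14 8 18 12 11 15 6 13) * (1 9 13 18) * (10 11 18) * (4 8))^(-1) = (0 13 10 6 15 11 4 14 9 1 8)(12 18) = ((0 8 1 9 14 4 11 15 6 10 13)(12 18))^(-1)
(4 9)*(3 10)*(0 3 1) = (0 3 10 1)(4 9) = [3, 0, 2, 10, 9, 5, 6, 7, 8, 4, 1]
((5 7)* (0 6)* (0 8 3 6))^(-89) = ((3 6 8)(5 7))^(-89) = (3 6 8)(5 7)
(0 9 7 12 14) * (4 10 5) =(0 9 7 12 14)(4 10 5) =[9, 1, 2, 3, 10, 4, 6, 12, 8, 7, 5, 11, 14, 13, 0]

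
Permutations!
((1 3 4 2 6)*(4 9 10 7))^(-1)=(1 6 2 4 7 10 9 3)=((1 3 9 10 7 4 2 6))^(-1)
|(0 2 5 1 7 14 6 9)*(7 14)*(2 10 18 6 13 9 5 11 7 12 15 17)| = 18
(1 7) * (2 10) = (1 7)(2 10) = [0, 7, 10, 3, 4, 5, 6, 1, 8, 9, 2]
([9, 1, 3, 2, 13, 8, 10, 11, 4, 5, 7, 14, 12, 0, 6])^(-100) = (14)(0 5 4)(8 13 9)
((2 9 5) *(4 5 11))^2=(2 11 5 9 4)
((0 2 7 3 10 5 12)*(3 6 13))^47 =(0 7 13 10 12 2 6 3 5)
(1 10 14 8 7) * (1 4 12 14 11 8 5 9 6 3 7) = [0, 10, 2, 7, 12, 9, 3, 4, 1, 6, 11, 8, 14, 13, 5] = (1 10 11 8)(3 7 4 12 14 5 9 6)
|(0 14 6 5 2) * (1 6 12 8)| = |(0 14 12 8 1 6 5 2)| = 8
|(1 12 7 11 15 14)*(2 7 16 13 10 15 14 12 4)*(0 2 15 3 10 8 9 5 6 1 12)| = 30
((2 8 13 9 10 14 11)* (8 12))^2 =((2 12 8 13 9 10 14 11))^2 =(2 8 9 14)(10 11 12 13)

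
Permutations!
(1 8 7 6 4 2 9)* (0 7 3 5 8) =[7, 0, 9, 5, 2, 8, 4, 6, 3, 1] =(0 7 6 4 2 9 1)(3 5 8)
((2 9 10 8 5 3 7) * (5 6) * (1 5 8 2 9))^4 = ((1 5 3 7 9 10 2)(6 8))^4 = (1 9 5 10 3 2 7)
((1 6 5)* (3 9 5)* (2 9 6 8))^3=((1 8 2 9 5)(3 6))^3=(1 9 8 5 2)(3 6)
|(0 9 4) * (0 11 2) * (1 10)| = 10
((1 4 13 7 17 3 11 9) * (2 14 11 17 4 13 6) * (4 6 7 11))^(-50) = (17)(1 11)(9 13)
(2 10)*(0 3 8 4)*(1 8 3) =[1, 8, 10, 3, 0, 5, 6, 7, 4, 9, 2] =(0 1 8 4)(2 10)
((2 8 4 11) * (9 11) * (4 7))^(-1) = (2 11 9 4 7 8)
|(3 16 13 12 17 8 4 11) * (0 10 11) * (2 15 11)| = 12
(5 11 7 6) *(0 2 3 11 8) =(0 2 3 11 7 6 5 8) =[2, 1, 3, 11, 4, 8, 5, 6, 0, 9, 10, 7]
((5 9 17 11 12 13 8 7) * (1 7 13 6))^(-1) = (1 6 12 11 17 9 5 7)(8 13) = ((1 7 5 9 17 11 12 6)(8 13))^(-1)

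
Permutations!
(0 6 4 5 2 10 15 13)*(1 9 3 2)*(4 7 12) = [6, 9, 10, 2, 5, 1, 7, 12, 8, 3, 15, 11, 4, 0, 14, 13] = (0 6 7 12 4 5 1 9 3 2 10 15 13)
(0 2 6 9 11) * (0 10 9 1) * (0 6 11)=(0 2 11 10 9)(1 6)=[2, 6, 11, 3, 4, 5, 1, 7, 8, 0, 9, 10]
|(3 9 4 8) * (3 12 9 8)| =|(3 8 12 9 4)| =5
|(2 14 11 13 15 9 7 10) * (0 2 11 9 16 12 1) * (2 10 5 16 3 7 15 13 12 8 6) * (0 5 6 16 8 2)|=15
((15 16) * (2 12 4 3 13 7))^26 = ((2 12 4 3 13 7)(15 16))^26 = (16)(2 4 13)(3 7 12)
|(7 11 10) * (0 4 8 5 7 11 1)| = 6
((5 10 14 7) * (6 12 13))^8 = (14)(6 13 12)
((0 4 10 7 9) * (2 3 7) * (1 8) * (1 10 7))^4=((0 4 7 9)(1 8 10 2 3))^4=(1 3 2 10 8)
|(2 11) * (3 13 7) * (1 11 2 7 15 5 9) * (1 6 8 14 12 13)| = 8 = |(1 11 7 3)(5 9 6 8 14 12 13 15)|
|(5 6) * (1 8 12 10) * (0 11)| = 4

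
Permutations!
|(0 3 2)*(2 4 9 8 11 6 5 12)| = |(0 3 4 9 8 11 6 5 12 2)| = 10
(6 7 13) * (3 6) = [0, 1, 2, 6, 4, 5, 7, 13, 8, 9, 10, 11, 12, 3] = (3 6 7 13)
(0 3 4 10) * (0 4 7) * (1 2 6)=(0 3 7)(1 2 6)(4 10)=[3, 2, 6, 7, 10, 5, 1, 0, 8, 9, 4]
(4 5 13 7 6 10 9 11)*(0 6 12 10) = (0 6)(4 5 13 7 12 10 9 11) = [6, 1, 2, 3, 5, 13, 0, 12, 8, 11, 9, 4, 10, 7]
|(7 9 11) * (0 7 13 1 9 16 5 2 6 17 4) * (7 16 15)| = 28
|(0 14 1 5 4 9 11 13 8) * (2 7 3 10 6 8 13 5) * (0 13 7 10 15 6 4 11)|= 42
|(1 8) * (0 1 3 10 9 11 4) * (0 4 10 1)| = 3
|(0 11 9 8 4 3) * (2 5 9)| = 8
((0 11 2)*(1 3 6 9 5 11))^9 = (0 1 3 6 9 5 11 2)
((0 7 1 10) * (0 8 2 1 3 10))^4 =((0 7 3 10 8 2 1))^4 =(0 8 7 2 3 1 10)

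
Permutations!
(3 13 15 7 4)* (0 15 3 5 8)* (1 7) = (0 15 1 7 4 5 8)(3 13) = [15, 7, 2, 13, 5, 8, 6, 4, 0, 9, 10, 11, 12, 3, 14, 1]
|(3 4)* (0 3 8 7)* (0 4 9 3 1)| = 6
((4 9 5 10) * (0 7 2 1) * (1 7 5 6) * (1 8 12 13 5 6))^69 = ((0 6 8 12 13 5 10 4 9 1)(2 7))^69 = (0 1 9 4 10 5 13 12 8 6)(2 7)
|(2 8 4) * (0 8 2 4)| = |(0 8)| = 2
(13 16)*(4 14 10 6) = (4 14 10 6)(13 16) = [0, 1, 2, 3, 14, 5, 4, 7, 8, 9, 6, 11, 12, 16, 10, 15, 13]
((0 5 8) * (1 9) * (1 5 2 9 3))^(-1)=((0 2 9 5 8)(1 3))^(-1)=(0 8 5 9 2)(1 3)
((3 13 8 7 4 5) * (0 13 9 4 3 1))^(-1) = (0 1 5 4 9 3 7 8 13)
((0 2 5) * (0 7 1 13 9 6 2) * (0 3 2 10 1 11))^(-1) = ((0 3 2 5 7 11)(1 13 9 6 10))^(-1) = (0 11 7 5 2 3)(1 10 6 9 13)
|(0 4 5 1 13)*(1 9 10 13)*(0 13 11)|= |(13)(0 4 5 9 10 11)|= 6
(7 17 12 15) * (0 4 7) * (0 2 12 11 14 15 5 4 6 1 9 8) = [6, 9, 12, 3, 7, 4, 1, 17, 0, 8, 10, 14, 5, 13, 15, 2, 16, 11] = (0 6 1 9 8)(2 12 5 4 7 17 11 14 15)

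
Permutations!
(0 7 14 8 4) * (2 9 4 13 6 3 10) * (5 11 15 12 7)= (0 5 11 15 12 7 14 8 13 6 3 10 2 9 4)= [5, 1, 9, 10, 0, 11, 3, 14, 13, 4, 2, 15, 7, 6, 8, 12]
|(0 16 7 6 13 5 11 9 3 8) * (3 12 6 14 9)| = 12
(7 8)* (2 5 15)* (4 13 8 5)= (2 4 13 8 7 5 15)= [0, 1, 4, 3, 13, 15, 6, 5, 7, 9, 10, 11, 12, 8, 14, 2]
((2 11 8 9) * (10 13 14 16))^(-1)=(2 9 8 11)(10 16 14 13)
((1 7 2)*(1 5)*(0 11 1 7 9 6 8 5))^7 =(0 7 8 9 11 2 5 6 1)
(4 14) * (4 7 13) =(4 14 7 13) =[0, 1, 2, 3, 14, 5, 6, 13, 8, 9, 10, 11, 12, 4, 7]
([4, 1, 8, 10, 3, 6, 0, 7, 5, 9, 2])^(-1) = [6, 1, 10, 4, 0, 8, 5, 7, 2, 9, 3]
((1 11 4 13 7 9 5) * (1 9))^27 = ((1 11 4 13 7)(5 9))^27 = (1 4 7 11 13)(5 9)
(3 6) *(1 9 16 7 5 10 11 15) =[0, 9, 2, 6, 4, 10, 3, 5, 8, 16, 11, 15, 12, 13, 14, 1, 7] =(1 9 16 7 5 10 11 15)(3 6)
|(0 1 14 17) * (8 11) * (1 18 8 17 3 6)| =|(0 18 8 11 17)(1 14 3 6)| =20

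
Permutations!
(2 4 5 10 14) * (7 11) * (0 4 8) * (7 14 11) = (0 4 5 10 11 14 2 8) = [4, 1, 8, 3, 5, 10, 6, 7, 0, 9, 11, 14, 12, 13, 2]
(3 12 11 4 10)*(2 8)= [0, 1, 8, 12, 10, 5, 6, 7, 2, 9, 3, 4, 11]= (2 8)(3 12 11 4 10)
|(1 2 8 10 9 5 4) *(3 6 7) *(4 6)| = 10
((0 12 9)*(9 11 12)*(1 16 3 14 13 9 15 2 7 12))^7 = ((0 15 2 7 12 11 1 16 3 14 13 9))^7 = (0 16 2 14 12 9 1 15 3 7 13 11)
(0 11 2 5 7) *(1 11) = [1, 11, 5, 3, 4, 7, 6, 0, 8, 9, 10, 2] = (0 1 11 2 5 7)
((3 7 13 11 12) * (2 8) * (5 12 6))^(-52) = ((2 8)(3 7 13 11 6 5 12))^(-52) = (3 6 7 5 13 12 11)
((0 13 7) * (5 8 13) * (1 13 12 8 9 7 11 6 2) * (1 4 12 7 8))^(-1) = (0 7 8 9 5)(1 12 4 2 6 11 13)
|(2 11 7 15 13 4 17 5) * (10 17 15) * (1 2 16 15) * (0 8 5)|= 13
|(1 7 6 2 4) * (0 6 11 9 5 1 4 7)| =|(0 6 2 7 11 9 5 1)| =8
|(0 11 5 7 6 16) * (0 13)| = 7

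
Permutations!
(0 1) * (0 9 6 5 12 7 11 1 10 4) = [10, 9, 2, 3, 0, 12, 5, 11, 8, 6, 4, 1, 7] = (0 10 4)(1 9 6 5 12 7 11)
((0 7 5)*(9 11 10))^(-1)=(0 5 7)(9 10 11)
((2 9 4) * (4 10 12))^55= (12)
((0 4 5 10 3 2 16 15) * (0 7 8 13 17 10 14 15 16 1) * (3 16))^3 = (0 14 8 10 2 4 15 13 16 1 5 7 17 3)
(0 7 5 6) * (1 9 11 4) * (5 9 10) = (0 7 9 11 4 1 10 5 6) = [7, 10, 2, 3, 1, 6, 0, 9, 8, 11, 5, 4]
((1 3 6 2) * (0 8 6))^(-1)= ((0 8 6 2 1 3))^(-1)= (0 3 1 2 6 8)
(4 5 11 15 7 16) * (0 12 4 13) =[12, 1, 2, 3, 5, 11, 6, 16, 8, 9, 10, 15, 4, 0, 14, 7, 13] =(0 12 4 5 11 15 7 16 13)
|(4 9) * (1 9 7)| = 4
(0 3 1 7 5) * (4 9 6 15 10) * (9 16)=(0 3 1 7 5)(4 16 9 6 15 10)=[3, 7, 2, 1, 16, 0, 15, 5, 8, 6, 4, 11, 12, 13, 14, 10, 9]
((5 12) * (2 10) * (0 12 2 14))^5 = ((0 12 5 2 10 14))^5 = (0 14 10 2 5 12)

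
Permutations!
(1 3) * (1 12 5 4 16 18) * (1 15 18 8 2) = (1 3 12 5 4 16 8 2)(15 18) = [0, 3, 1, 12, 16, 4, 6, 7, 2, 9, 10, 11, 5, 13, 14, 18, 8, 17, 15]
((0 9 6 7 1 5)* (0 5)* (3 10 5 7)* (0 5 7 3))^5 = ((0 9 6)(1 5 3 10 7))^5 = (10)(0 6 9)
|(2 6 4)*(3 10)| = |(2 6 4)(3 10)| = 6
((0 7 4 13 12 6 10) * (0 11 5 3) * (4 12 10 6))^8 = ((0 7 12 4 13 10 11 5 3))^8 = (0 3 5 11 10 13 4 12 7)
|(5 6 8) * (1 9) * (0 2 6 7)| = 6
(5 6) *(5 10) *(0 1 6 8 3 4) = (0 1 6 10 5 8 3 4) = [1, 6, 2, 4, 0, 8, 10, 7, 3, 9, 5]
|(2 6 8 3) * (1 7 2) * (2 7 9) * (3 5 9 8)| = 7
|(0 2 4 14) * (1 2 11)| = |(0 11 1 2 4 14)| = 6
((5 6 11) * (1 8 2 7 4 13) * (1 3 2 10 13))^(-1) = (1 4 7 2 3 13 10 8)(5 11 6)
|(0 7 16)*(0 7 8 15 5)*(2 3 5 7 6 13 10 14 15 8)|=|(0 2 3 5)(6 13 10 14 15 7 16)|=28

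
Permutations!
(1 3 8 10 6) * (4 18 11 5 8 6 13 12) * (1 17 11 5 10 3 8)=(1 8 3 6 17 11 10 13 12 4 18 5)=[0, 8, 2, 6, 18, 1, 17, 7, 3, 9, 13, 10, 4, 12, 14, 15, 16, 11, 5]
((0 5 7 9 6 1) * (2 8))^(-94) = ((0 5 7 9 6 1)(2 8))^(-94) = (0 7 6)(1 5 9)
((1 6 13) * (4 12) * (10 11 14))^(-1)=(1 13 6)(4 12)(10 14 11)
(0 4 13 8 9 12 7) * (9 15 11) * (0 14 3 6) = (0 4 13 8 15 11 9 12 7 14 3 6) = [4, 1, 2, 6, 13, 5, 0, 14, 15, 12, 10, 9, 7, 8, 3, 11]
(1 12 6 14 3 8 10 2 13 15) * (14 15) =(1 12 6 15)(2 13 14 3 8 10) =[0, 12, 13, 8, 4, 5, 15, 7, 10, 9, 2, 11, 6, 14, 3, 1]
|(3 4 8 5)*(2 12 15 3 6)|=|(2 12 15 3 4 8 5 6)|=8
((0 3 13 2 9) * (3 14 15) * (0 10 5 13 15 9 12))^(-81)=(0 12 2 13 5 10 9 14)(3 15)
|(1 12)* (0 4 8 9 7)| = |(0 4 8 9 7)(1 12)| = 10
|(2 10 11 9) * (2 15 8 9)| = |(2 10 11)(8 9 15)| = 3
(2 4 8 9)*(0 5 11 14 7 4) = (0 5 11 14 7 4 8 9 2) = [5, 1, 0, 3, 8, 11, 6, 4, 9, 2, 10, 14, 12, 13, 7]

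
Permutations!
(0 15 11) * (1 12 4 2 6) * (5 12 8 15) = (0 5 12 4 2 6 1 8 15 11) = [5, 8, 6, 3, 2, 12, 1, 7, 15, 9, 10, 0, 4, 13, 14, 11]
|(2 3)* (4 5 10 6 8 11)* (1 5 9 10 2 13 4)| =11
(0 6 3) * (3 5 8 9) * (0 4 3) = (0 6 5 8 9)(3 4) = [6, 1, 2, 4, 3, 8, 5, 7, 9, 0]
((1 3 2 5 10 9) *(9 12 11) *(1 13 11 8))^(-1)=((1 3 2 5 10 12 8)(9 13 11))^(-1)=(1 8 12 10 5 2 3)(9 11 13)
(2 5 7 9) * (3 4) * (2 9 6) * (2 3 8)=[0, 1, 5, 4, 8, 7, 3, 6, 2, 9]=(9)(2 5 7 6 3 4 8)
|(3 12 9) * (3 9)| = |(3 12)| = 2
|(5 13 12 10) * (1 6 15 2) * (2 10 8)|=9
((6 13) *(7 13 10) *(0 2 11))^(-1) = ((0 2 11)(6 10 7 13))^(-1) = (0 11 2)(6 13 7 10)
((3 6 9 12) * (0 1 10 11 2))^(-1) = (0 2 11 10 1)(3 12 9 6)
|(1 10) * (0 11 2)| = 6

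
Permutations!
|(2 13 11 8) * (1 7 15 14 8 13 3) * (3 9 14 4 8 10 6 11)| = 13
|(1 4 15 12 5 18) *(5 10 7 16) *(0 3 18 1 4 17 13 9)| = |(0 3 18 4 15 12 10 7 16 5 1 17 13 9)| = 14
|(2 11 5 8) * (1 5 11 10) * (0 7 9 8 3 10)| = 20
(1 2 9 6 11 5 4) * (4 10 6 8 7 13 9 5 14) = (1 2 5 10 6 11 14 4)(7 13 9 8) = [0, 2, 5, 3, 1, 10, 11, 13, 7, 8, 6, 14, 12, 9, 4]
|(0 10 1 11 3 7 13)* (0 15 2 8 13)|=|(0 10 1 11 3 7)(2 8 13 15)|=12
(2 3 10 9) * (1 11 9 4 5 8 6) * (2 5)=(1 11 9 5 8 6)(2 3 10 4)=[0, 11, 3, 10, 2, 8, 1, 7, 6, 5, 4, 9]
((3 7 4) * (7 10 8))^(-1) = (3 4 7 8 10)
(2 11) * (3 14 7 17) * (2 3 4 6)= (2 11 3 14 7 17 4 6)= [0, 1, 11, 14, 6, 5, 2, 17, 8, 9, 10, 3, 12, 13, 7, 15, 16, 4]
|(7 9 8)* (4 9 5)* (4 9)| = 4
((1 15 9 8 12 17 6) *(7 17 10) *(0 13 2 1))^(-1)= (0 6 17 7 10 12 8 9 15 1 2 13)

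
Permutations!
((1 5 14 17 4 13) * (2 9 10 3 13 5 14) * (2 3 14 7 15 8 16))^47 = (1 2 4 7 9 5 15 10 3 8 14 13 16 17)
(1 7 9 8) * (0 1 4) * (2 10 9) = (0 1 7 2 10 9 8 4) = [1, 7, 10, 3, 0, 5, 6, 2, 4, 8, 9]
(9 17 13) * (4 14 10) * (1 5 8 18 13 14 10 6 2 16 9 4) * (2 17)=(1 5 8 18 13 4 10)(2 16 9)(6 17 14)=[0, 5, 16, 3, 10, 8, 17, 7, 18, 2, 1, 11, 12, 4, 6, 15, 9, 14, 13]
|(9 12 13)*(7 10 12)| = |(7 10 12 13 9)| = 5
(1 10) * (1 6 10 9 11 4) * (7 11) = (1 9 7 11 4)(6 10) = [0, 9, 2, 3, 1, 5, 10, 11, 8, 7, 6, 4]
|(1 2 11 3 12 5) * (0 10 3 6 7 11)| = 21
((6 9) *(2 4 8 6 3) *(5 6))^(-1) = ((2 4 8 5 6 9 3))^(-1) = (2 3 9 6 5 8 4)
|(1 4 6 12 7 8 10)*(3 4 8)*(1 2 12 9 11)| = 11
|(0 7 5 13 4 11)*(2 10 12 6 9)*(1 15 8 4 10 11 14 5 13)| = |(0 7 13 10 12 6 9 2 11)(1 15 8 4 14 5)| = 18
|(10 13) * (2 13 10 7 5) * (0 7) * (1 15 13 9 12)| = |(0 7 5 2 9 12 1 15 13)| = 9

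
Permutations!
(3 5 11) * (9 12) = (3 5 11)(9 12) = [0, 1, 2, 5, 4, 11, 6, 7, 8, 12, 10, 3, 9]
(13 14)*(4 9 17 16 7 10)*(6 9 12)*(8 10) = (4 12 6 9 17 16 7 8 10)(13 14) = [0, 1, 2, 3, 12, 5, 9, 8, 10, 17, 4, 11, 6, 14, 13, 15, 7, 16]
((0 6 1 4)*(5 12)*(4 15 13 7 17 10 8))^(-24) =((0 6 1 15 13 7 17 10 8 4)(5 12))^(-24) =(0 17 1 8 13)(4 7 6 10 15)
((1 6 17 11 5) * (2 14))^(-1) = (1 5 11 17 6)(2 14)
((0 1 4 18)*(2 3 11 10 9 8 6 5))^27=((0 1 4 18)(2 3 11 10 9 8 6 5))^27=(0 18 4 1)(2 10 6 3 9 5 11 8)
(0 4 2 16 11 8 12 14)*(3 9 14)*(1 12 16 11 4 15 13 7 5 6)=(0 15 13 7 5 6 1 12 3 9 14)(2 11 8 16 4)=[15, 12, 11, 9, 2, 6, 1, 5, 16, 14, 10, 8, 3, 7, 0, 13, 4]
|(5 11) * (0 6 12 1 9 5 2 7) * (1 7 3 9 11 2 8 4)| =|(0 6 12 7)(1 11 8 4)(2 3 9 5)| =4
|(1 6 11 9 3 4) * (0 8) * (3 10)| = 14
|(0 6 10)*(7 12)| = |(0 6 10)(7 12)| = 6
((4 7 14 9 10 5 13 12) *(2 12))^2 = (2 4 14 10 13 12 7 9 5)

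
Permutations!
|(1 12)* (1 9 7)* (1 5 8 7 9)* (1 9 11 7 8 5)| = 5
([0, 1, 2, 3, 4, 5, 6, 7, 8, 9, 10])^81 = (10)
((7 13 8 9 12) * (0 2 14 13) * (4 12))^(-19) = ((0 2 14 13 8 9 4 12 7))^(-19) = (0 7 12 4 9 8 13 14 2)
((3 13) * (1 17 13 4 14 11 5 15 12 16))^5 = ((1 17 13 3 4 14 11 5 15 12 16))^5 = (1 14 16 4 12 3 15 13 5 17 11)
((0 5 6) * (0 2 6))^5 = ((0 5)(2 6))^5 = (0 5)(2 6)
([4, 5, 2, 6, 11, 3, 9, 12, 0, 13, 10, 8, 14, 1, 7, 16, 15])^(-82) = (16)(0 11)(1 3 9)(4 8)(5 6 13)(7 14 12)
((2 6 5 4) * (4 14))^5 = ((2 6 5 14 4))^5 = (14)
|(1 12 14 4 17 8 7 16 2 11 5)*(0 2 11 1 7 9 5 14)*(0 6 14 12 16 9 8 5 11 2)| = 9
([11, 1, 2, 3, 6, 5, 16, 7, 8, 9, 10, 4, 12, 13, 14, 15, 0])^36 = (0 11 4 6 16)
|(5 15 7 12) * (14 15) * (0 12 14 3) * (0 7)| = |(0 12 5 3 7 14 15)| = 7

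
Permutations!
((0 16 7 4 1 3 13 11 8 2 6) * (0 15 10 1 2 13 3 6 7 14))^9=(16)(1 6 15 10)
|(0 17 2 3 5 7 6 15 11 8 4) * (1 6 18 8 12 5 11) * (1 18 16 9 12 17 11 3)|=|(0 11 17 2 1 6 15 18 8 4)(5 7 16 9 12)|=10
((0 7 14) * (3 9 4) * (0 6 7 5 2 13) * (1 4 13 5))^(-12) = ((0 1 4 3 9 13)(2 5)(6 7 14))^(-12) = (14)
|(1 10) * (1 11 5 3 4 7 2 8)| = |(1 10 11 5 3 4 7 2 8)| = 9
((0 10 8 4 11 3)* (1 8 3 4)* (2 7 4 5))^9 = ((0 10 3)(1 8)(2 7 4 11 5))^9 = (1 8)(2 5 11 4 7)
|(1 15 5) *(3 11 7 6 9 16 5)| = 9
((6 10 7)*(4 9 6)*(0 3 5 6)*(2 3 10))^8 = (0 4 10 9 7)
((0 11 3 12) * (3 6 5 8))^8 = (0 11 6 5 8 3 12)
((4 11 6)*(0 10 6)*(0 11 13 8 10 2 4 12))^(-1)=(0 12 6 10 8 13 4 2)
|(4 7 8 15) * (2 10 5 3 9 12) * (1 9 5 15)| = 18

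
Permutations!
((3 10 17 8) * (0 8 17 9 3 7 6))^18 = (17)(0 7)(6 8)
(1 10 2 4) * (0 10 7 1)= (0 10 2 4)(1 7)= [10, 7, 4, 3, 0, 5, 6, 1, 8, 9, 2]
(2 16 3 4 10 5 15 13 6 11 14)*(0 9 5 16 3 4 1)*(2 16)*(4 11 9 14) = (0 14 16 11 4 10 2 3 1)(5 15 13 6 9) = [14, 0, 3, 1, 10, 15, 9, 7, 8, 5, 2, 4, 12, 6, 16, 13, 11]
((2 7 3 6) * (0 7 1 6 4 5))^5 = ((0 7 3 4 5)(1 6 2))^5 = (7)(1 2 6)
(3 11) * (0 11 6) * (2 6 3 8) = (0 11 8 2 6) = [11, 1, 6, 3, 4, 5, 0, 7, 2, 9, 10, 8]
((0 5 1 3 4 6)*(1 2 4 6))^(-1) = (0 6 3 1 4 2 5)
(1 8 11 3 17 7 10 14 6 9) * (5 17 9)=(1 8 11 3 9)(5 17 7 10 14 6)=[0, 8, 2, 9, 4, 17, 5, 10, 11, 1, 14, 3, 12, 13, 6, 15, 16, 7]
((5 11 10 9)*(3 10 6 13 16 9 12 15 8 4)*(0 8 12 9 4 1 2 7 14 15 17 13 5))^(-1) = (0 9 10 3 4 16 13 17 12 15 14 7 2 1 8)(5 6 11)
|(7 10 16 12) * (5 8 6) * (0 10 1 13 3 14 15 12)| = 21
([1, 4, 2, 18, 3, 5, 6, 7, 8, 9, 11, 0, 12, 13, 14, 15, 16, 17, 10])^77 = [0, 1, 2, 3, 4, 5, 6, 7, 8, 9, 10, 11, 12, 13, 14, 15, 16, 17, 18]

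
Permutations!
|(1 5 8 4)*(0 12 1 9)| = |(0 12 1 5 8 4 9)| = 7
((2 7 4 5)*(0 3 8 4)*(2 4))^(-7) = (0 2 3 7 8)(4 5)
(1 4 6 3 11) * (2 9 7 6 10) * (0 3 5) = (0 3 11 1 4 10 2 9 7 6 5) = [3, 4, 9, 11, 10, 0, 5, 6, 8, 7, 2, 1]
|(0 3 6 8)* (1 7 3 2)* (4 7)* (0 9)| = 9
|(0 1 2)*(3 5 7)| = |(0 1 2)(3 5 7)| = 3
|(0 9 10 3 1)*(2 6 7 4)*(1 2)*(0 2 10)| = |(0 9)(1 2 6 7 4)(3 10)| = 10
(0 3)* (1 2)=(0 3)(1 2)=[3, 2, 1, 0]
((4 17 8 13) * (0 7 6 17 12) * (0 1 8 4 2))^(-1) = (0 2 13 8 1 12 4 17 6 7) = ((0 7 6 17 4 12 1 8 13 2))^(-1)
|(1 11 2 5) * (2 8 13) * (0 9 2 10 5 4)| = 12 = |(0 9 2 4)(1 11 8 13 10 5)|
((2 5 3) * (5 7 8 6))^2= (2 8 5)(3 7 6)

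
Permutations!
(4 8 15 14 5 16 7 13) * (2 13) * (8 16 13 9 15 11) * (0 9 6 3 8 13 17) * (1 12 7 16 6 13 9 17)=(0 17)(1 12 7 2 13 4 6 3 8 11 9 15 14 5)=[17, 12, 13, 8, 6, 1, 3, 2, 11, 15, 10, 9, 7, 4, 5, 14, 16, 0]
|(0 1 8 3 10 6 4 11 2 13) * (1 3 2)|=|(0 3 10 6 4 11 1 8 2 13)|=10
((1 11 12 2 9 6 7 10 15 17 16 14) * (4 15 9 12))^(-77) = ((1 11 4 15 17 16 14)(2 12)(6 7 10 9))^(-77) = (17)(2 12)(6 9 10 7)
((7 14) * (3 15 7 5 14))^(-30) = ((3 15 7)(5 14))^(-30) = (15)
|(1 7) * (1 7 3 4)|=3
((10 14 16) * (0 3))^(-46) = (10 16 14)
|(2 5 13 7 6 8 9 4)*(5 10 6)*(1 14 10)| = 24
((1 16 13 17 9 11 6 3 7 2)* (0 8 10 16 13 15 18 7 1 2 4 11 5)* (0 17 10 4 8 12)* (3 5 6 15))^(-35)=((0 12)(1 13 10 16 3)(4 11 15 18 7 8)(5 17 9 6))^(-35)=(0 12)(4 11 15 18 7 8)(5 17 9 6)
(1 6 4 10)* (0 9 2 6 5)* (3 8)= (0 9 2 6 4 10 1 5)(3 8)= [9, 5, 6, 8, 10, 0, 4, 7, 3, 2, 1]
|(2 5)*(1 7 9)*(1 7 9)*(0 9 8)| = 10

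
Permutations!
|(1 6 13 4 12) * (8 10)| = 10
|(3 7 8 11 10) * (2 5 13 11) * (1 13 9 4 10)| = 24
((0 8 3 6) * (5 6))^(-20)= (8)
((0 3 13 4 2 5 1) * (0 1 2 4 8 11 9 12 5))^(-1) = (0 2 5 12 9 11 8 13 3)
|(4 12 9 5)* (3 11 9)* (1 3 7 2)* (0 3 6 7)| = 28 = |(0 3 11 9 5 4 12)(1 6 7 2)|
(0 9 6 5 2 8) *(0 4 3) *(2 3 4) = (0 9 6 5 3)(2 8) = [9, 1, 8, 0, 4, 3, 5, 7, 2, 6]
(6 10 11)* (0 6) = (0 6 10 11) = [6, 1, 2, 3, 4, 5, 10, 7, 8, 9, 11, 0]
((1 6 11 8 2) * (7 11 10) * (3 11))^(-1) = (1 2 8 11 3 7 10 6)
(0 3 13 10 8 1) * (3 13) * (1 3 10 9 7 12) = (0 13 9 7 12 1)(3 10 8) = [13, 0, 2, 10, 4, 5, 6, 12, 3, 7, 8, 11, 1, 9]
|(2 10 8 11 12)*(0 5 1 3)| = |(0 5 1 3)(2 10 8 11 12)| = 20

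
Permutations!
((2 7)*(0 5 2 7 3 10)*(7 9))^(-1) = ((0 5 2 3 10)(7 9))^(-1) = (0 10 3 2 5)(7 9)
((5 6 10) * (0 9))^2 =((0 9)(5 6 10))^2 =(5 10 6)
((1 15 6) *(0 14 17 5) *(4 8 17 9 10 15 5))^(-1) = ((0 14 9 10 15 6 1 5)(4 8 17))^(-1) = (0 5 1 6 15 10 9 14)(4 17 8)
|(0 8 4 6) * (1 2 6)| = 6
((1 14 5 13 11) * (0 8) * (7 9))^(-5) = (14)(0 8)(7 9)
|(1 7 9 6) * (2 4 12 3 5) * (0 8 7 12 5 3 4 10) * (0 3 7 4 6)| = |(0 8 4 5 2 10 3 7 9)(1 12 6)| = 9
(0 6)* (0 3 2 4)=(0 6 3 2 4)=[6, 1, 4, 2, 0, 5, 3]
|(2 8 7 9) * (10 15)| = |(2 8 7 9)(10 15)| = 4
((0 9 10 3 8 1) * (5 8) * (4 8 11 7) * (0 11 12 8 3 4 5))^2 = (0 10 3 9 4)(1 7 12)(5 8 11)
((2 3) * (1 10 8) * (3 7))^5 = (1 8 10)(2 3 7)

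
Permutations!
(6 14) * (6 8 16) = [0, 1, 2, 3, 4, 5, 14, 7, 16, 9, 10, 11, 12, 13, 8, 15, 6] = (6 14 8 16)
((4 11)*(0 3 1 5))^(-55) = ((0 3 1 5)(4 11))^(-55) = (0 3 1 5)(4 11)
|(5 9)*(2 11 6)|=6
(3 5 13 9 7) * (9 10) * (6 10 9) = (3 5 13 9 7)(6 10) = [0, 1, 2, 5, 4, 13, 10, 3, 8, 7, 6, 11, 12, 9]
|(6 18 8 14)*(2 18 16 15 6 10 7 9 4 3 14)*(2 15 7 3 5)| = |(2 18 8 15 6 16 7 9 4 5)(3 14 10)| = 30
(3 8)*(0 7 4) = (0 7 4)(3 8) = [7, 1, 2, 8, 0, 5, 6, 4, 3]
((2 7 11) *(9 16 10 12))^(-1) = (2 11 7)(9 12 10 16)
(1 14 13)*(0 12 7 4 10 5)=[12, 14, 2, 3, 10, 0, 6, 4, 8, 9, 5, 11, 7, 1, 13]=(0 12 7 4 10 5)(1 14 13)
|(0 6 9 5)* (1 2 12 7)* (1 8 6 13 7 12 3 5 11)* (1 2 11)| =11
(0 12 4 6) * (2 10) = (0 12 4 6)(2 10) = [12, 1, 10, 3, 6, 5, 0, 7, 8, 9, 2, 11, 4]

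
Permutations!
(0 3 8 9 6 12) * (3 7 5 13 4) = (0 7 5 13 4 3 8 9 6 12) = [7, 1, 2, 8, 3, 13, 12, 5, 9, 6, 10, 11, 0, 4]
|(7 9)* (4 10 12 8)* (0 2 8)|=|(0 2 8 4 10 12)(7 9)|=6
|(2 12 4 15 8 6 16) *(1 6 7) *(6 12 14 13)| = 30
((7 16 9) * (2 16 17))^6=((2 16 9 7 17))^6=(2 16 9 7 17)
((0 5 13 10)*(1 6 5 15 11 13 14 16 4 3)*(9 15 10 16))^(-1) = ((0 10)(1 6 5 14 9 15 11 13 16 4 3))^(-1) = (0 10)(1 3 4 16 13 11 15 9 14 5 6)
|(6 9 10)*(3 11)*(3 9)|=5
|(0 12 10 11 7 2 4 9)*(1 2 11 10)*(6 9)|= |(0 12 1 2 4 6 9)(7 11)|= 14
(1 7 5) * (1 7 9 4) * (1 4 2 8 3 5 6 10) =[0, 9, 8, 5, 4, 7, 10, 6, 3, 2, 1] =(1 9 2 8 3 5 7 6 10)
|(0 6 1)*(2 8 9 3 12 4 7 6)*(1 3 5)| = 30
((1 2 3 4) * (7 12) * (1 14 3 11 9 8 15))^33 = (1 9)(2 8)(7 12)(11 15)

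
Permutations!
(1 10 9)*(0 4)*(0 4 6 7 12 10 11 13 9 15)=[6, 11, 2, 3, 4, 5, 7, 12, 8, 1, 15, 13, 10, 9, 14, 0]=(0 6 7 12 10 15)(1 11 13 9)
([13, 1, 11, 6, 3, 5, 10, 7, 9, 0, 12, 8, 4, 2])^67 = (0 13 2 11 8 9)(3 10 4 6 12)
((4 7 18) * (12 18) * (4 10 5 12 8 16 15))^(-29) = ((4 7 8 16 15)(5 12 18 10))^(-29) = (4 7 8 16 15)(5 10 18 12)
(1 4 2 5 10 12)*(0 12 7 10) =(0 12 1 4 2 5)(7 10) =[12, 4, 5, 3, 2, 0, 6, 10, 8, 9, 7, 11, 1]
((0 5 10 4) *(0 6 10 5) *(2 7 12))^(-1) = (2 12 7)(4 10 6)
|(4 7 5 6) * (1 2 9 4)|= 7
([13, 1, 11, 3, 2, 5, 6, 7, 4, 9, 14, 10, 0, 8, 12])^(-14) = (0 2 12 4 14 8 10 13 11)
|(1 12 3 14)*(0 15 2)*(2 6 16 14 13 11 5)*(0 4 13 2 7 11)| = 33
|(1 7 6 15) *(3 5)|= 4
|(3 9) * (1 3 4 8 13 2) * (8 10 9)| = |(1 3 8 13 2)(4 10 9)| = 15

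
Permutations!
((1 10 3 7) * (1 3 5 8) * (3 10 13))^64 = ((1 13 3 7 10 5 8))^64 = (1 13 3 7 10 5 8)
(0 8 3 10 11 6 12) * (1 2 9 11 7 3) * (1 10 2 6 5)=(0 8 10 7 3 2 9 11 5 1 6 12)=[8, 6, 9, 2, 4, 1, 12, 3, 10, 11, 7, 5, 0]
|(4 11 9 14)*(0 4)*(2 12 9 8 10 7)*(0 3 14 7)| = 20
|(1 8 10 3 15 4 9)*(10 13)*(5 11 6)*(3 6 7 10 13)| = 30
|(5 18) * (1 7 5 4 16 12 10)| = |(1 7 5 18 4 16 12 10)| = 8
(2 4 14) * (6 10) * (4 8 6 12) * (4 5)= (2 8 6 10 12 5 4 14)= [0, 1, 8, 3, 14, 4, 10, 7, 6, 9, 12, 11, 5, 13, 2]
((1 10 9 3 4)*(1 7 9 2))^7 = ((1 10 2)(3 4 7 9))^7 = (1 10 2)(3 9 7 4)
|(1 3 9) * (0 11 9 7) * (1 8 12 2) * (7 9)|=|(0 11 7)(1 3 9 8 12 2)|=6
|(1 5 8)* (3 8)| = |(1 5 3 8)| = 4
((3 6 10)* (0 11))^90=(11)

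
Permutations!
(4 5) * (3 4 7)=(3 4 5 7)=[0, 1, 2, 4, 5, 7, 6, 3]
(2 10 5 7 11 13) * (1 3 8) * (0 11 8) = (0 11 13 2 10 5 7 8 1 3) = [11, 3, 10, 0, 4, 7, 6, 8, 1, 9, 5, 13, 12, 2]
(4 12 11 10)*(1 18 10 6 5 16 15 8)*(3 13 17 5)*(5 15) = (1 18 10 4 12 11 6 3 13 17 15 8)(5 16) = [0, 18, 2, 13, 12, 16, 3, 7, 1, 9, 4, 6, 11, 17, 14, 8, 5, 15, 10]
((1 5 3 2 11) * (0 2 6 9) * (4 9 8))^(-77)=(0 1 6 9 11 3 4 2 5 8)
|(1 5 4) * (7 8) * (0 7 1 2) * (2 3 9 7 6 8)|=|(0 6 8 1 5 4 3 9 7 2)|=10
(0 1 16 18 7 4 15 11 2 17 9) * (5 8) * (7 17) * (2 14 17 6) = (0 1 16 18 6 2 7 4 15 11 14 17 9)(5 8) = [1, 16, 7, 3, 15, 8, 2, 4, 5, 0, 10, 14, 12, 13, 17, 11, 18, 9, 6]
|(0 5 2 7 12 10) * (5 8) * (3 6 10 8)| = |(0 3 6 10)(2 7 12 8 5)| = 20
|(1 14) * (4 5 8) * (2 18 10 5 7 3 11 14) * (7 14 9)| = |(1 2 18 10 5 8 4 14)(3 11 9 7)| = 8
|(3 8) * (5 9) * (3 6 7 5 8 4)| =|(3 4)(5 9 8 6 7)| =10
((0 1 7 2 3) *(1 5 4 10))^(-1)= ((0 5 4 10 1 7 2 3))^(-1)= (0 3 2 7 1 10 4 5)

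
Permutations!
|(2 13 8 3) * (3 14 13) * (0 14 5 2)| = |(0 14 13 8 5 2 3)| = 7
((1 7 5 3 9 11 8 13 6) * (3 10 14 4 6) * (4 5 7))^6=(14)(3 9 11 8 13)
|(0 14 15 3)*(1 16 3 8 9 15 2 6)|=21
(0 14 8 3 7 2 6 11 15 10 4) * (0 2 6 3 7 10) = [14, 1, 3, 10, 2, 5, 11, 6, 7, 9, 4, 15, 12, 13, 8, 0] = (0 14 8 7 6 11 15)(2 3 10 4)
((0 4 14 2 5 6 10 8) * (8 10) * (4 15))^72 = (15)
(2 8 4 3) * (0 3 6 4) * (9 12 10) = (0 3 2 8)(4 6)(9 12 10) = [3, 1, 8, 2, 6, 5, 4, 7, 0, 12, 9, 11, 10]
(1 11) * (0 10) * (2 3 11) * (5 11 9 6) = [10, 2, 3, 9, 4, 11, 5, 7, 8, 6, 0, 1] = (0 10)(1 2 3 9 6 5 11)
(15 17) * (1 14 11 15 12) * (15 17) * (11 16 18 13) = [0, 14, 2, 3, 4, 5, 6, 7, 8, 9, 10, 17, 1, 11, 16, 15, 18, 12, 13] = (1 14 16 18 13 11 17 12)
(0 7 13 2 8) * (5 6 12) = (0 7 13 2 8)(5 6 12) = [7, 1, 8, 3, 4, 6, 12, 13, 0, 9, 10, 11, 5, 2]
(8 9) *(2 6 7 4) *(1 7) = (1 7 4 2 6)(8 9) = [0, 7, 6, 3, 2, 5, 1, 4, 9, 8]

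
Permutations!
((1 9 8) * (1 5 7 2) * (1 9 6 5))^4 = (1 2 6 9 5 8 7)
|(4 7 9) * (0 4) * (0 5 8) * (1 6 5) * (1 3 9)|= |(0 4 7 1 6 5 8)(3 9)|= 14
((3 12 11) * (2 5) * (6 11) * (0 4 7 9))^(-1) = (0 9 7 4)(2 5)(3 11 6 12)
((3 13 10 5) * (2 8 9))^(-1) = (2 9 8)(3 5 10 13) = ((2 8 9)(3 13 10 5))^(-1)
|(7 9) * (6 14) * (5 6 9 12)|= 6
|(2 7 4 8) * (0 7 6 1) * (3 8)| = |(0 7 4 3 8 2 6 1)| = 8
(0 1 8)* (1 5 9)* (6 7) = (0 5 9 1 8)(6 7) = [5, 8, 2, 3, 4, 9, 7, 6, 0, 1]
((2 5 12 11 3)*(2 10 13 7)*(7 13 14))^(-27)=(2 10 12 7 3 5 14 11)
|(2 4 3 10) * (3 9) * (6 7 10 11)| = 8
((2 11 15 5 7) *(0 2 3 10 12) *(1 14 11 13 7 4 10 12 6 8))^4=((0 2 13 7 3 12)(1 14 11 15 5 4 10 6 8))^4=(0 3 13)(1 5 8 15 6 11 10 14 4)(2 12 7)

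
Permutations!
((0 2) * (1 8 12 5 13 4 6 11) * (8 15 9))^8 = ((0 2)(1 15 9 8 12 5 13 4 6 11))^8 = (1 6 13 12 9)(4 5 8 15 11)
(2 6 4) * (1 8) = (1 8)(2 6 4) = [0, 8, 6, 3, 2, 5, 4, 7, 1]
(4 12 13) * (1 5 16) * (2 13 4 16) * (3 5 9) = [0, 9, 13, 5, 12, 2, 6, 7, 8, 3, 10, 11, 4, 16, 14, 15, 1] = (1 9 3 5 2 13 16)(4 12)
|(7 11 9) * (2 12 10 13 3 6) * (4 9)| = 12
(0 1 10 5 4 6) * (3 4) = (0 1 10 5 3 4 6) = [1, 10, 2, 4, 6, 3, 0, 7, 8, 9, 5]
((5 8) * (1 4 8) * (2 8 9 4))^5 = ((1 2 8 5)(4 9))^5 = (1 2 8 5)(4 9)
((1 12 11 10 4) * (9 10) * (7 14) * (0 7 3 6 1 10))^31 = ((0 7 14 3 6 1 12 11 9)(4 10))^31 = (0 6 9 3 11 14 12 7 1)(4 10)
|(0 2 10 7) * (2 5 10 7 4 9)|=7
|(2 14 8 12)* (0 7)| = |(0 7)(2 14 8 12)| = 4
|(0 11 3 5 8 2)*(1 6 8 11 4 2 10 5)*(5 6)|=12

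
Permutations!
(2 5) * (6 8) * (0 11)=(0 11)(2 5)(6 8)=[11, 1, 5, 3, 4, 2, 8, 7, 6, 9, 10, 0]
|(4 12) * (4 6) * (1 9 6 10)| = 6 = |(1 9 6 4 12 10)|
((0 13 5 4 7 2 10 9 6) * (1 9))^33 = ((0 13 5 4 7 2 10 1 9 6))^33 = (0 4 10 6 5 2 9 13 7 1)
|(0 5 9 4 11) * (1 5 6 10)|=8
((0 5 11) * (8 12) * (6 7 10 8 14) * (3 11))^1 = ((0 5 3 11)(6 7 10 8 12 14))^1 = (0 5 3 11)(6 7 10 8 12 14)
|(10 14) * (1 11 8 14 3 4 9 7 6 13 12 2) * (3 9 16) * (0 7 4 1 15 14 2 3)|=16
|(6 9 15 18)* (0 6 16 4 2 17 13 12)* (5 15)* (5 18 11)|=|(0 6 9 18 16 4 2 17 13 12)(5 15 11)|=30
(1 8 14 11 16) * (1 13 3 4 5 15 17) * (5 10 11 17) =(1 8 14 17)(3 4 10 11 16 13)(5 15) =[0, 8, 2, 4, 10, 15, 6, 7, 14, 9, 11, 16, 12, 3, 17, 5, 13, 1]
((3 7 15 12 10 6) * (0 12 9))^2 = ((0 12 10 6 3 7 15 9))^2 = (0 10 3 15)(6 7 9 12)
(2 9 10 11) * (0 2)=(0 2 9 10 11)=[2, 1, 9, 3, 4, 5, 6, 7, 8, 10, 11, 0]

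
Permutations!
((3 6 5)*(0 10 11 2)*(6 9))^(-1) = ((0 10 11 2)(3 9 6 5))^(-1) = (0 2 11 10)(3 5 6 9)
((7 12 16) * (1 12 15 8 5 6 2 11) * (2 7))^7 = ((1 12 16 2 11)(5 6 7 15 8))^7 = (1 16 11 12 2)(5 7 8 6 15)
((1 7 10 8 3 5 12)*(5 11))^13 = (1 11 10 12 3 7 5 8)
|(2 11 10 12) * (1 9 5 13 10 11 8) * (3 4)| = 8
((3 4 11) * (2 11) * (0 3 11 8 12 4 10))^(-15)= ((0 3 10)(2 8 12 4))^(-15)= (2 8 12 4)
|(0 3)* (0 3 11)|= |(0 11)|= 2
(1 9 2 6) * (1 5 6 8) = (1 9 2 8)(5 6) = [0, 9, 8, 3, 4, 6, 5, 7, 1, 2]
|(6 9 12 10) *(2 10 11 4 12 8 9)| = 6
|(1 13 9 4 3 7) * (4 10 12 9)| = 15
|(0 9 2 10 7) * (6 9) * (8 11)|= 6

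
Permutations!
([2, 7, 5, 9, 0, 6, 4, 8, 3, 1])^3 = [6, 3, 4, 7, 5, 0, 2, 9, 1, 8]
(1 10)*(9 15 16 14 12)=(1 10)(9 15 16 14 12)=[0, 10, 2, 3, 4, 5, 6, 7, 8, 15, 1, 11, 9, 13, 12, 16, 14]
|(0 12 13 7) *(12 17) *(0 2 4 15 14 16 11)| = 11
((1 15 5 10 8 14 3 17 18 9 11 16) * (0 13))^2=((0 13)(1 15 5 10 8 14 3 17 18 9 11 16))^2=(1 5 8 3 18 11)(9 16 15 10 14 17)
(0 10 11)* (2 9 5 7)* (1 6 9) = (0 10 11)(1 6 9 5 7 2) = [10, 6, 1, 3, 4, 7, 9, 2, 8, 5, 11, 0]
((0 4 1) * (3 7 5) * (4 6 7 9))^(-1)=((0 6 7 5 3 9 4 1))^(-1)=(0 1 4 9 3 5 7 6)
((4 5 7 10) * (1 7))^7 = (1 10 5 7 4)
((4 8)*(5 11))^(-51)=(4 8)(5 11)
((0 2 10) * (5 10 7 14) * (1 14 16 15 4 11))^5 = ((0 2 7 16 15 4 11 1 14 5 10))^5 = (0 4 10 15 5 16 14 7 1 2 11)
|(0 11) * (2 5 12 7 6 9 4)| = 14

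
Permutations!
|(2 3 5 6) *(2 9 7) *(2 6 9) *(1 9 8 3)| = 15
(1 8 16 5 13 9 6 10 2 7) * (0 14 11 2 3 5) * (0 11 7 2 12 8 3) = (0 14 7 1 3 5 13 9 6 10)(8 16 11 12) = [14, 3, 2, 5, 4, 13, 10, 1, 16, 6, 0, 12, 8, 9, 7, 15, 11]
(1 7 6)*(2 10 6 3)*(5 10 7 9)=(1 9 5 10 6)(2 7 3)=[0, 9, 7, 2, 4, 10, 1, 3, 8, 5, 6]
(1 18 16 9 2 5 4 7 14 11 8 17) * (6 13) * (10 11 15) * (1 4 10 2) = (1 18 16 9)(2 5 10 11 8 17 4 7 14 15)(6 13) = [0, 18, 5, 3, 7, 10, 13, 14, 17, 1, 11, 8, 12, 6, 15, 2, 9, 4, 16]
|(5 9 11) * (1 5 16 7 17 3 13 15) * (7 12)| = 11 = |(1 5 9 11 16 12 7 17 3 13 15)|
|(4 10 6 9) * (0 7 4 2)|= 7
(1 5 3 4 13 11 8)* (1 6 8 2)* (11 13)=(13)(1 5 3 4 11 2)(6 8)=[0, 5, 1, 4, 11, 3, 8, 7, 6, 9, 10, 2, 12, 13]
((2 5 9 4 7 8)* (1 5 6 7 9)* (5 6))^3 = ((1 6 7 8 2 5)(4 9))^3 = (1 8)(2 6)(4 9)(5 7)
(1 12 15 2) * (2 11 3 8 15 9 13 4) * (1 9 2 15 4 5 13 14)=[0, 12, 9, 8, 15, 13, 6, 7, 4, 14, 10, 3, 2, 5, 1, 11]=(1 12 2 9 14)(3 8 4 15 11)(5 13)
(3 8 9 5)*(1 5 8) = (1 5 3)(8 9) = [0, 5, 2, 1, 4, 3, 6, 7, 9, 8]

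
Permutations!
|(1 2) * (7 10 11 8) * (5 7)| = |(1 2)(5 7 10 11 8)| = 10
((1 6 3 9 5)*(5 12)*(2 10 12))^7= (1 5 12 10 2 9 3 6)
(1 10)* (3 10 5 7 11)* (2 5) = (1 2 5 7 11 3 10) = [0, 2, 5, 10, 4, 7, 6, 11, 8, 9, 1, 3]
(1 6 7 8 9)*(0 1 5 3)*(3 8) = (0 1 6 7 3)(5 8 9) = [1, 6, 2, 0, 4, 8, 7, 3, 9, 5]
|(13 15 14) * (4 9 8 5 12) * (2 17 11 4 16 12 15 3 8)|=30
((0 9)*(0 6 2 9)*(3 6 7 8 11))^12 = (2 3 8 9 6 11 7)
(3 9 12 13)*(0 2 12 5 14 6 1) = (0 2 12 13 3 9 5 14 6 1) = [2, 0, 12, 9, 4, 14, 1, 7, 8, 5, 10, 11, 13, 3, 6]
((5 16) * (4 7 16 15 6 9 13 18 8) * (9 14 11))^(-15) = ((4 7 16 5 15 6 14 11 9 13 18 8))^(-15) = (4 13 14 5)(6 16 8 9)(7 18 11 15)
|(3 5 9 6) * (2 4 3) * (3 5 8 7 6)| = |(2 4 5 9 3 8 7 6)| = 8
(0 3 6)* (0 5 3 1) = (0 1)(3 6 5) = [1, 0, 2, 6, 4, 3, 5]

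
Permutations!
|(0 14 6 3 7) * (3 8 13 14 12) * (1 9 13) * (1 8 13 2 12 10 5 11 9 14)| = 36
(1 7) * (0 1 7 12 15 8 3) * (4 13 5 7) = (0 1 12 15 8 3)(4 13 5 7) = [1, 12, 2, 0, 13, 7, 6, 4, 3, 9, 10, 11, 15, 5, 14, 8]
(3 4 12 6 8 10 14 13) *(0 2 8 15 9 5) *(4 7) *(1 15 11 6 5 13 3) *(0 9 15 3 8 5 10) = [2, 3, 5, 7, 12, 9, 11, 4, 0, 13, 14, 6, 10, 1, 8, 15] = (15)(0 2 5 9 13 1 3 7 4 12 10 14 8)(6 11)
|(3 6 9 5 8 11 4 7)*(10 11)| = |(3 6 9 5 8 10 11 4 7)| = 9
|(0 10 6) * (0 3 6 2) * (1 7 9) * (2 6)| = |(0 10 6 3 2)(1 7 9)| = 15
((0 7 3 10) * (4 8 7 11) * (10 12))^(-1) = ((0 11 4 8 7 3 12 10))^(-1) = (0 10 12 3 7 8 4 11)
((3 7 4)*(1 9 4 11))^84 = (11)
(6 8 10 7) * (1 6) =[0, 6, 2, 3, 4, 5, 8, 1, 10, 9, 7] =(1 6 8 10 7)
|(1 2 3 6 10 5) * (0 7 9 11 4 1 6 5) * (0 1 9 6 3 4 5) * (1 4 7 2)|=10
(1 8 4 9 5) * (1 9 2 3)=(1 8 4 2 3)(5 9)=[0, 8, 3, 1, 2, 9, 6, 7, 4, 5]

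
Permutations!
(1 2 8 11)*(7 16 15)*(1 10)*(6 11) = [0, 2, 8, 3, 4, 5, 11, 16, 6, 9, 1, 10, 12, 13, 14, 7, 15] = (1 2 8 6 11 10)(7 16 15)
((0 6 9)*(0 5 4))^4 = (0 4 5 9 6) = ((0 6 9 5 4))^4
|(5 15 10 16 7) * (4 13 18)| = 15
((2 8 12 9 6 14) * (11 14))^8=(2 8 12 9 6 11 14)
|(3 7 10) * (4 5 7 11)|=6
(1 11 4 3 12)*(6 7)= (1 11 4 3 12)(6 7)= [0, 11, 2, 12, 3, 5, 7, 6, 8, 9, 10, 4, 1]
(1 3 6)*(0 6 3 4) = (0 6 1 4) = [6, 4, 2, 3, 0, 5, 1]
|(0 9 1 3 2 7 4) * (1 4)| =|(0 9 4)(1 3 2 7)| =12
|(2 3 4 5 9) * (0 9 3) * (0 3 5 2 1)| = 3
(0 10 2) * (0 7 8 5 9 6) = (0 10 2 7 8 5 9 6) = [10, 1, 7, 3, 4, 9, 0, 8, 5, 6, 2]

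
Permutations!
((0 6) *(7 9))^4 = (9)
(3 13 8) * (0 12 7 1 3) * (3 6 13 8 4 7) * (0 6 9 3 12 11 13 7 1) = (0 11 13 4 1 9 3 8 6 7) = [11, 9, 2, 8, 1, 5, 7, 0, 6, 3, 10, 13, 12, 4]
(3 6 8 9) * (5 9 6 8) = (3 8 6 5 9) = [0, 1, 2, 8, 4, 9, 5, 7, 6, 3]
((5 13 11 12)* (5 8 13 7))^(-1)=(5 7)(8 12 11 13)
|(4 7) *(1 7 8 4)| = 2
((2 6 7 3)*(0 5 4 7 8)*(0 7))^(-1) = (0 4 5)(2 3 7 8 6)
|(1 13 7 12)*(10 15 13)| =|(1 10 15 13 7 12)| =6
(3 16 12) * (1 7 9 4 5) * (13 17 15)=(1 7 9 4 5)(3 16 12)(13 17 15)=[0, 7, 2, 16, 5, 1, 6, 9, 8, 4, 10, 11, 3, 17, 14, 13, 12, 15]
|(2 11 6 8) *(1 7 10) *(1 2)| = 7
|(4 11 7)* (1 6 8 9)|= |(1 6 8 9)(4 11 7)|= 12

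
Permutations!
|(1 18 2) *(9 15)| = 6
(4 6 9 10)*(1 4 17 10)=[0, 4, 2, 3, 6, 5, 9, 7, 8, 1, 17, 11, 12, 13, 14, 15, 16, 10]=(1 4 6 9)(10 17)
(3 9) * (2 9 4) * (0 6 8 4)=[6, 1, 9, 0, 2, 5, 8, 7, 4, 3]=(0 6 8 4 2 9 3)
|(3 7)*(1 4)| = 2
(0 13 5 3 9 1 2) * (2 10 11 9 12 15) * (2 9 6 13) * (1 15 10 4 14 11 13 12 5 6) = (0 2)(1 4 14 11)(3 5)(6 12 10 13)(9 15) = [2, 4, 0, 5, 14, 3, 12, 7, 8, 15, 13, 1, 10, 6, 11, 9]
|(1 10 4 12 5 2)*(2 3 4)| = 12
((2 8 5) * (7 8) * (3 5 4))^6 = ((2 7 8 4 3 5))^6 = (8)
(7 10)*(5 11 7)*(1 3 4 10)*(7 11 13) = [0, 3, 2, 4, 10, 13, 6, 1, 8, 9, 5, 11, 12, 7] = (1 3 4 10 5 13 7)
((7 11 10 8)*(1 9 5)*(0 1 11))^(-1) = ((0 1 9 5 11 10 8 7))^(-1) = (0 7 8 10 11 5 9 1)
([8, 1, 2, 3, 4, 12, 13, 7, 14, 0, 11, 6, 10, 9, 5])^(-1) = (0 9 13 6 11 10 12 5 14 8)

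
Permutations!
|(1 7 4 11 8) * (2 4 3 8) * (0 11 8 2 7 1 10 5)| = |(0 11 7 3 2 4 8 10 5)| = 9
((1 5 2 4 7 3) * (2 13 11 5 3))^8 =(2 7 4)(5 11 13)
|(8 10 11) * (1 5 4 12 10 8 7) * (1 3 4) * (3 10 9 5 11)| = |(1 11 7 10 3 4 12 9 5)| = 9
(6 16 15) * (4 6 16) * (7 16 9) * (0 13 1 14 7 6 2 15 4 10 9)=(0 13 1 14 7 16 4 2 15)(6 10 9)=[13, 14, 15, 3, 2, 5, 10, 16, 8, 6, 9, 11, 12, 1, 7, 0, 4]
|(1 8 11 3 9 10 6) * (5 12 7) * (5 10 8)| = |(1 5 12 7 10 6)(3 9 8 11)| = 12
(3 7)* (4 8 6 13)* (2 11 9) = (2 11 9)(3 7)(4 8 6 13) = [0, 1, 11, 7, 8, 5, 13, 3, 6, 2, 10, 9, 12, 4]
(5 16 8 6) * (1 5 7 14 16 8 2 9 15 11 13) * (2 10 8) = (1 5 2 9 15 11 13)(6 7 14 16 10 8) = [0, 5, 9, 3, 4, 2, 7, 14, 6, 15, 8, 13, 12, 1, 16, 11, 10]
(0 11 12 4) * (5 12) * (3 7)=(0 11 5 12 4)(3 7)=[11, 1, 2, 7, 0, 12, 6, 3, 8, 9, 10, 5, 4]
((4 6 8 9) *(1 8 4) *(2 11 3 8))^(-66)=(11)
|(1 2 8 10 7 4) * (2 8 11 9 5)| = 20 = |(1 8 10 7 4)(2 11 9 5)|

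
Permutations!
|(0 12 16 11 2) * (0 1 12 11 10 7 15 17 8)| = |(0 11 2 1 12 16 10 7 15 17 8)| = 11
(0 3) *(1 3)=(0 1 3)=[1, 3, 2, 0]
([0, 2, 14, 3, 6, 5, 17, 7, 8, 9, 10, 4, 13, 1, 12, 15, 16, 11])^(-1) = [0, 13, 1, 3, 11, 5, 4, 7, 8, 9, 10, 17, 14, 12, 2, 15, 16, 6]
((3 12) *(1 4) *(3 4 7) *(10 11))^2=(1 3 4 7 12)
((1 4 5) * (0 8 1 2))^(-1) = (0 2 5 4 1 8)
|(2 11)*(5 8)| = |(2 11)(5 8)| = 2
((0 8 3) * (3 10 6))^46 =((0 8 10 6 3))^46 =(0 8 10 6 3)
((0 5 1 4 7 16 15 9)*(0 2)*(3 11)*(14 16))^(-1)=(0 2 9 15 16 14 7 4 1 5)(3 11)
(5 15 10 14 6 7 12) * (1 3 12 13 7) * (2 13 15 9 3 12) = (1 12 5 9 3 2 13 7 15 10 14 6) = [0, 12, 13, 2, 4, 9, 1, 15, 8, 3, 14, 11, 5, 7, 6, 10]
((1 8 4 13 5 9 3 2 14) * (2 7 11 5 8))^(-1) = (1 14 2)(3 9 5 11 7)(4 8 13)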